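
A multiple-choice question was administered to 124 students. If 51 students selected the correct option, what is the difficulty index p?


Item difficulty p = number correct / total examinees
p = 51 / 124
p = 0.4113

0.4113


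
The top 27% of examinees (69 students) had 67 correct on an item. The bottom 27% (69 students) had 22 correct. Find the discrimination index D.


p_upper = 67/69 = 0.971
p_lower = 22/69 = 0.3188
D = 0.971 - 0.3188 = 0.6522

0.6522


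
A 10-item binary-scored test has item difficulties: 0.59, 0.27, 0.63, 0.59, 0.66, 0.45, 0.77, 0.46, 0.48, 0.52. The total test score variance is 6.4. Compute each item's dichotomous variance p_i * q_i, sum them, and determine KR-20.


For each item, compute p_i * q_i:
  Item 1: 0.59 * 0.41 = 0.2419
  Item 2: 0.27 * 0.73 = 0.1971
  Item 3: 0.63 * 0.37 = 0.2331
  Item 4: 0.59 * 0.41 = 0.2419
  Item 5: 0.66 * 0.34 = 0.2244
  Item 6: 0.45 * 0.55 = 0.2475
  Item 7: 0.77 * 0.23 = 0.1771
  Item 8: 0.46 * 0.54 = 0.2484
  Item 9: 0.48 * 0.52 = 0.2496
  Item 10: 0.52 * 0.48 = 0.2496
Sum(p_i * q_i) = 0.2419 + 0.1971 + 0.2331 + 0.2419 + 0.2244 + 0.2475 + 0.1771 + 0.2484 + 0.2496 + 0.2496 = 2.3106
KR-20 = (k/(k-1)) * (1 - Sum(p_i*q_i) / Var_total)
= (10/9) * (1 - 2.3106/6.4)
= 1.1111 * 0.639
KR-20 = 0.71

0.71


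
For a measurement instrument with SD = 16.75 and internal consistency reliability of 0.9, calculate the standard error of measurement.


SEM = SD * sqrt(1 - rxx)
SEM = 16.75 * sqrt(1 - 0.9)
SEM = 16.75 * sqrt(0.1) = 16.75 * 0.316228
SEM = 5.2968

5.2968


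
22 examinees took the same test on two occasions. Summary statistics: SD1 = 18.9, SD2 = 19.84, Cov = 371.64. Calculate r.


r = cov(X,Y) / (SD_X * SD_Y)
r = 371.64 / (18.9 * 19.84)
r = 371.64 / 374.976
r = 0.9911

0.9911


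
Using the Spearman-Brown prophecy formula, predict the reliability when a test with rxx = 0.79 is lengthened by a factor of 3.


r_new = (n * rxx) / (1 + (n-1) * rxx)
r_new = (3 * 0.79) / (1 + 2 * 0.79)
r_new = 2.37 / 2.58
r_new = 0.9186

0.9186


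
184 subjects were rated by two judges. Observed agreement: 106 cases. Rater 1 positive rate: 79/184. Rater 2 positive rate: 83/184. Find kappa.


P_o = 106/184 = 0.576087
P_e = (79*83 + 105*101) / 33856 = 0.506912
kappa = (P_o - P_e) / (1 - P_e)
kappa = (0.576087 - 0.506912) / (1 - 0.506912)
kappa = 0.1403

0.1403


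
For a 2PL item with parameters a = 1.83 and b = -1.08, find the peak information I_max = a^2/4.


For 2PL, max info at theta = b = -1.08
I_max = a^2 / 4 = 1.83^2 / 4
= 3.3489 / 4
I_max = 0.8372

0.8372


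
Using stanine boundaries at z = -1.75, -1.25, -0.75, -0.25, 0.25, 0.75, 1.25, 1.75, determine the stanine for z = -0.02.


Stanine boundaries: [-1.75, -1.25, -0.75, -0.25, 0.25, 0.75, 1.25, 1.75]
z = -0.02
Check each boundary:
  z >= -1.75 -> could be stanine 2
  z >= -1.25 -> could be stanine 3
  z >= -0.75 -> could be stanine 4
  z >= -0.25 -> could be stanine 5
  z < 0.25
  z < 0.75
  z < 1.25
  z < 1.75
Highest qualifying boundary gives stanine = 5

5


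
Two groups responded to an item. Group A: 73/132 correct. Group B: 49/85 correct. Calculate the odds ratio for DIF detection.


Odds_A = 73/59 = 1.2373
Odds_B = 49/36 = 1.3611
OR = Odds_A / Odds_B = 1.2373 / 1.3611
Exactly, OR = (73 * 36) / (59 * 49) = 2628 / 2891
OR = 0.909

0.909


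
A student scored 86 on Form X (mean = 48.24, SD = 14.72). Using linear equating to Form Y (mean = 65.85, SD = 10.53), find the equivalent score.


slope = SD_Y / SD_X = 10.53 / 14.72 ~ 0.7154
intercept = mean_Y - slope * mean_X = 65.85 - (10.53 / 14.72) * 48.24 ~ 31.3414
Y = slope * X + intercept. To avoid rounding drift from the rounded slope/intercept, evaluate the equivalent form Y = mean_Y + SD_Y * (X - mean_X) / SD_X at full precision:
Y = 65.85 + 10.53 * (86 - 48.24) / 14.72
Y = 65.85 + 10.53 * 37.76 / 14.72
Y = 65.85 + 397.6128 / 14.72
Y = 65.85 + 27.0117
Y = 92.8617

92.8617


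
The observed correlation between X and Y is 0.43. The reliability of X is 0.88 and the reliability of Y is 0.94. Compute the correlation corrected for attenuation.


r_corrected = rxy / sqrt(rxx * ryy)
= 0.43 / sqrt(0.88 * 0.94)
= 0.43 / sqrt(0.8272)
= 0.43 / 0.909505
r_corrected = 0.4728

0.4728


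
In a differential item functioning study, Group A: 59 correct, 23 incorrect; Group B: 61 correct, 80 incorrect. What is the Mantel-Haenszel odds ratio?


Odds_A = 59/23 = 2.5652
Odds_B = 61/80 = 0.7625
OR = Odds_A / Odds_B = 2.5652 / 0.7625
Exactly, OR = (59 * 80) / (23 * 61) = 4720 / 1403
OR = 3.3642

3.3642


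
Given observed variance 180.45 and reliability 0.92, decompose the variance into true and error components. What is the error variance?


var_true = rxx * var_obs = 0.92 * 180.45 = 166.014
var_error = var_obs - var_true
var_error = 180.45 - 166.014
var_error = 14.436

14.436


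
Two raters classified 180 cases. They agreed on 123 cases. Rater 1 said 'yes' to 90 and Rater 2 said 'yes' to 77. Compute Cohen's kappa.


P_o = 123/180 = 0.683333
P_e = (90*77 + 90*103) / 32400 = 0.5
kappa = (P_o - P_e) / (1 - P_e)
kappa = (0.683333 - 0.5) / (1 - 0.5)
kappa = 0.3667

0.3667


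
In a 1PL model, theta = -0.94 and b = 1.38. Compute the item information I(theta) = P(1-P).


P = 1/(1+exp(-(-0.94-1.38))) = 0.0895
I = P*(1-P) = 0.0895 * 0.9105
I = 0.0815

0.0815


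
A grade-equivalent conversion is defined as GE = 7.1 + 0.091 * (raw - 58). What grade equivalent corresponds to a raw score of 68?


raw - median = 68 - 58 = 10
slope * diff = 0.091 * 10 = 0.91
GE = 7.1 + 0.91
GE = 8.01

8.01


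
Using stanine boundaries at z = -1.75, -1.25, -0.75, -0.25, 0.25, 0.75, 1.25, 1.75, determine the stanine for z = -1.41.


Stanine boundaries: [-1.75, -1.25, -0.75, -0.25, 0.25, 0.75, 1.25, 1.75]
z = -1.41
Check each boundary:
  z >= -1.75 -> could be stanine 2
  z < -1.25
  z < -0.75
  z < -0.25
  z < 0.25
  z < 0.75
  z < 1.25
  z < 1.75
Highest qualifying boundary gives stanine = 2

2


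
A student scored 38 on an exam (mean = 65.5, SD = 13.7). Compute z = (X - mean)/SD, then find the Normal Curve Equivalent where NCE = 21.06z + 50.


z = (X - mean) / SD = (38 - 65.5) / 13.7
z = -27.5 / 13.7
z = -2.0073
NCE = NCE = 21.06z + 50
Carry z at full precision (z = -27.5 / 13.7) into the conversion:
NCE = 21.06 * (-27.5 / 13.7) + 50 = -579.15 / 13.7 + 50
NCE = -42.2737 + 50
NCE = 7.7263

7.7263


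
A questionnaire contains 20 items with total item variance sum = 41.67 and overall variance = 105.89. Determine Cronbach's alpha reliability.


alpha = (k/(k-1)) * (1 - sum(si^2)/s_total^2)
= (20/19) * (1 - 41.67/105.89)
alpha = 0.6384

0.6384


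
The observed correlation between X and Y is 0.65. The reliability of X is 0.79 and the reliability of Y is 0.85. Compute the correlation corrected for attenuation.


r_corrected = rxy / sqrt(rxx * ryy)
= 0.65 / sqrt(0.79 * 0.85)
= 0.65 / sqrt(0.6715)
= 0.65 / 0.819451
r_corrected = 0.7932

0.7932


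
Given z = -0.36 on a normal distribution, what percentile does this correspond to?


CDF(z) = 0.5 * (1 + erf(z/sqrt(2)))
erf(-0.2546) = -0.2812
CDF = 0.3594
Percentile rank = 0.3594 * 100 = 35.94

35.94


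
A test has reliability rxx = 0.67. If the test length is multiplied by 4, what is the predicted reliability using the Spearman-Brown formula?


r_new = (n * rxx) / (1 + (n-1) * rxx)
r_new = (4 * 0.67) / (1 + 3 * 0.67)
r_new = 2.68 / 3.01
r_new = 0.8904

0.8904


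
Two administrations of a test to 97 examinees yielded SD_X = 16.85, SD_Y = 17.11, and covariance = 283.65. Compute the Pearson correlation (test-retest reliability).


r = cov(X,Y) / (SD_X * SD_Y)
r = 283.65 / (16.85 * 17.11)
r = 283.65 / 288.3035
r = 0.9839

0.9839


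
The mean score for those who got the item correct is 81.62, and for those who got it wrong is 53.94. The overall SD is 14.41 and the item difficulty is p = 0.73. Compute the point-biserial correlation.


q = 1 - p = 0.27
rpb = ((M1 - M0) / SD) * sqrt(p * q)
rpb = ((81.62 - 53.94) / 14.41) * sqrt(0.73 * 0.27)
rpb = 0.8528

0.8528


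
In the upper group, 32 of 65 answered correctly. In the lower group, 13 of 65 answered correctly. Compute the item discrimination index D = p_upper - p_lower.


p_upper = 32/65 = 0.4923
p_lower = 13/65 = 0.2
D = 0.4923 - 0.2 = 0.2923

0.2923


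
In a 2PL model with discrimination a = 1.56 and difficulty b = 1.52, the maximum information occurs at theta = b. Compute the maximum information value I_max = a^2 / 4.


For 2PL, max info at theta = b = 1.52
I_max = a^2 / 4 = 1.56^2 / 4
= 2.4336 / 4
I_max = 0.6084

0.6084


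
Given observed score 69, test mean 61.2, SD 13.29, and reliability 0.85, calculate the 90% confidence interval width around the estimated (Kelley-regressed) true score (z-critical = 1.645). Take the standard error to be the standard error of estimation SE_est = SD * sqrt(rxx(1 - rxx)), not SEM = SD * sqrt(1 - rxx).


True score estimate = 0.85*69 + 0.15*61.2 = 67.83
SE_est = SD * sqrt(rxx * (1 - rxx)) = 13.29 * sqrt(0.85 * 0.15) = 13.29 * sqrt(0.1275) = 4.745479
CI = T_est +/- z * SE_est, so width = 2 * z * SE_est = 2 * 1.645 * 4.745479
Width = 15.6126

15.6126


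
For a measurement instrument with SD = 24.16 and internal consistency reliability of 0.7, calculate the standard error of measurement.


SEM = SD * sqrt(1 - rxx)
SEM = 24.16 * sqrt(1 - 0.7)
SEM = 24.16 * sqrt(0.3) = 24.16 * 0.547723
SEM = 13.233

13.233


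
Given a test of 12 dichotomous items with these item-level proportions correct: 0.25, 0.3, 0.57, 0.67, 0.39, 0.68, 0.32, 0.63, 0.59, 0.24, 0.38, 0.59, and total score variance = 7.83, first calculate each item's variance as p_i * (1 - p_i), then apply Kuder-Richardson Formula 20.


For each item, compute p_i * q_i:
  Item 1: 0.25 * 0.75 = 0.1875
  Item 2: 0.3 * 0.7 = 0.21
  Item 3: 0.57 * 0.43 = 0.2451
  Item 4: 0.67 * 0.33 = 0.2211
  Item 5: 0.39 * 0.61 = 0.2379
  Item 6: 0.68 * 0.32 = 0.2176
  Item 7: 0.32 * 0.68 = 0.2176
  Item 8: 0.63 * 0.37 = 0.2331
  Item 9: 0.59 * 0.41 = 0.2419
  Item 10: 0.24 * 0.76 = 0.1824
  Item 11: 0.38 * 0.62 = 0.2356
  Item 12: 0.59 * 0.41 = 0.2419
Sum(p_i * q_i) = 0.1875 + 0.21 + 0.2451 + 0.2211 + 0.2379 + 0.2176 + 0.2176 + 0.2331 + 0.2419 + 0.1824 + 0.2356 + 0.2419 = 2.6717
KR-20 = (k/(k-1)) * (1 - Sum(p_i*q_i) / Var_total)
= (12/11) * (1 - 2.6717/7.83)
= 1.0909 * 0.6588
KR-20 = 0.7187

0.7187


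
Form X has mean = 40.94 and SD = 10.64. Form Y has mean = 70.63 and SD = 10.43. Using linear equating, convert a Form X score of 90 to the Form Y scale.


slope = SD_Y / SD_X = 10.43 / 10.64 ~ 0.9803
intercept = mean_Y - slope * mean_X = 70.63 - (10.43 / 10.64) * 40.94 ~ 30.498
Y = slope * X + intercept. To avoid rounding drift from the rounded slope/intercept, evaluate the equivalent form Y = mean_Y + SD_Y * (X - mean_X) / SD_X at full precision:
Y = 70.63 + 10.43 * (90 - 40.94) / 10.64
Y = 70.63 + 10.43 * 49.06 / 10.64
Y = 70.63 + 511.6958 / 10.64
Y = 70.63 + 48.0917
Y = 118.7217

118.7217


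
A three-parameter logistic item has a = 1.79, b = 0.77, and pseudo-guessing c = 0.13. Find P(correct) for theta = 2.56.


logit = 1.79*(2.56 - 0.77) = 3.2041
P* = 1/(1 + exp(-3.2041)) = 0.961
P = 0.13 + (1 - 0.13) * 0.961
P = 0.9661

0.9661


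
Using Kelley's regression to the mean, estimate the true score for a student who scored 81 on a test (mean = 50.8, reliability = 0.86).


T_est = rxx * X + (1 - rxx) * mean
T_est = 0.86 * 81 + 0.14 * 50.8
T_est = 69.66 + 7.112
T_est = 76.772

76.772


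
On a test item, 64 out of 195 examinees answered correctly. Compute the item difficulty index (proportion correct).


Item difficulty p = number correct / total examinees
p = 64 / 195
p = 0.3282

0.3282


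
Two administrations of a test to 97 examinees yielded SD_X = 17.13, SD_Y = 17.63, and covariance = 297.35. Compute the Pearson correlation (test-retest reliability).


r = cov(X,Y) / (SD_X * SD_Y)
r = 297.35 / (17.13 * 17.63)
r = 297.35 / 302.0019
r = 0.9846

0.9846


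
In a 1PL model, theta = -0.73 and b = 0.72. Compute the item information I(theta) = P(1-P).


P = 1/(1+exp(-(-0.73-0.72))) = 0.19
I = P*(1-P) = 0.19 * 0.81
I = 0.1539

0.1539


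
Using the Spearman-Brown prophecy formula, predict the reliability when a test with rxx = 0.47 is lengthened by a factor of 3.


r_new = (n * rxx) / (1 + (n-1) * rxx)
r_new = (3 * 0.47) / (1 + 2 * 0.47)
r_new = 1.41 / 1.94
r_new = 0.7268

0.7268


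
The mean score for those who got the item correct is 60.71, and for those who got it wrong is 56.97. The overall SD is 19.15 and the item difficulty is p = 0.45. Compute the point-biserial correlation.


q = 1 - p = 0.55
rpb = ((M1 - M0) / SD) * sqrt(p * q)
rpb = ((60.71 - 56.97) / 19.15) * sqrt(0.45 * 0.55)
rpb = 0.0972

0.0972


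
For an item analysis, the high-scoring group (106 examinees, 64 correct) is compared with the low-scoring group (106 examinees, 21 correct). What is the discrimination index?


p_upper = 64/106 = 0.6038
p_lower = 21/106 = 0.1981
D = 0.6038 - 0.1981 = 0.4057

0.4057


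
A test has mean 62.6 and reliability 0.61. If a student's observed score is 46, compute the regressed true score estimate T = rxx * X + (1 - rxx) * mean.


T_est = rxx * X + (1 - rxx) * mean
T_est = 0.61 * 46 + 0.39 * 62.6
T_est = 28.06 + 24.414
T_est = 52.474

52.474


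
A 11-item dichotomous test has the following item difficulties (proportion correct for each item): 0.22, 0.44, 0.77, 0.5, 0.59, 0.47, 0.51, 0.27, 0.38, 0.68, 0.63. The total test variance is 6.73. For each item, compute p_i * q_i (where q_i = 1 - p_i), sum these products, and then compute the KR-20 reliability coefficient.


For each item, compute p_i * q_i:
  Item 1: 0.22 * 0.78 = 0.1716
  Item 2: 0.44 * 0.56 = 0.2464
  Item 3: 0.77 * 0.23 = 0.1771
  Item 4: 0.5 * 0.5 = 0.25
  Item 5: 0.59 * 0.41 = 0.2419
  Item 6: 0.47 * 0.53 = 0.2491
  Item 7: 0.51 * 0.49 = 0.2499
  Item 8: 0.27 * 0.73 = 0.1971
  Item 9: 0.38 * 0.62 = 0.2356
  Item 10: 0.68 * 0.32 = 0.2176
  Item 11: 0.63 * 0.37 = 0.2331
Sum(p_i * q_i) = 0.1716 + 0.2464 + 0.1771 + 0.25 + 0.2419 + 0.2491 + 0.2499 + 0.1971 + 0.2356 + 0.2176 + 0.2331 = 2.4694
KR-20 = (k/(k-1)) * (1 - Sum(p_i*q_i) / Var_total)
= (11/10) * (1 - 2.4694/6.73)
= 1.1 * 0.6331
KR-20 = 0.6964

0.6964


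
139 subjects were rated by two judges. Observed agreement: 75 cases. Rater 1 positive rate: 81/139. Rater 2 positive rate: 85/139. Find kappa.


P_o = 75/139 = 0.539568
P_e = (81*85 + 58*54) / 19321 = 0.518451
kappa = (P_o - P_e) / (1 - P_e)
kappa = (0.539568 - 0.518451) / (1 - 0.518451)
kappa = 0.0439

0.0439


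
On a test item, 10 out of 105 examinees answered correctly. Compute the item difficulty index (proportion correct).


Item difficulty p = number correct / total examinees
p = 10 / 105
p = 0.0952

0.0952


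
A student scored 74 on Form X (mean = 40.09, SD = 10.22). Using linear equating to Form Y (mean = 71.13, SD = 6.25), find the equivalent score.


slope = SD_Y / SD_X = 6.25 / 10.22 ~ 0.6115
intercept = mean_Y - slope * mean_X = 71.13 - (6.25 / 10.22) * 40.09 ~ 46.6131
Y = slope * X + intercept. To avoid rounding drift from the rounded slope/intercept, evaluate the equivalent form Y = mean_Y + SD_Y * (X - mean_X) / SD_X at full precision:
Y = 71.13 + 6.25 * (74 - 40.09) / 10.22
Y = 71.13 + 6.25 * 33.91 / 10.22
Y = 71.13 + 211.9375 / 10.22
Y = 71.13 + 20.7375
Y = 91.8675

91.8675


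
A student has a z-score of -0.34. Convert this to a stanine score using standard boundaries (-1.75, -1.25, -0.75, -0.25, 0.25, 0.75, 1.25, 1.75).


Stanine boundaries: [-1.75, -1.25, -0.75, -0.25, 0.25, 0.75, 1.25, 1.75]
z = -0.34
Check each boundary:
  z >= -1.75 -> could be stanine 2
  z >= -1.25 -> could be stanine 3
  z >= -0.75 -> could be stanine 4
  z < -0.25
  z < 0.25
  z < 0.75
  z < 1.25
  z < 1.75
Highest qualifying boundary gives stanine = 4

4


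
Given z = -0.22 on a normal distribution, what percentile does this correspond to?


CDF(z) = 0.5 * (1 + erf(z/sqrt(2)))
erf(-0.1556) = -0.1741
CDF = 0.4129
Percentile rank = 0.4129 * 100 = 41.29

41.29


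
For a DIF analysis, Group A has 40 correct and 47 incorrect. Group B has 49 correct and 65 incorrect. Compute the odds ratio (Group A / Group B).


Odds_A = 40/47 = 0.8511
Odds_B = 49/65 = 0.7538
OR = Odds_A / Odds_B = 0.8511 / 0.7538
Exactly, OR = (40 * 65) / (47 * 49) = 2600 / 2303
OR = 1.129

1.129


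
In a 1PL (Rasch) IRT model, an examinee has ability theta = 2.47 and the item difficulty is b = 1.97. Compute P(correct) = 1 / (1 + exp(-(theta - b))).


theta - b = 2.47 - 1.97 = 0.5
exp(-(theta - b)) = exp(-0.5) = 0.6065
P = 1 / (1 + 0.6065)
P = 0.6225

0.6225


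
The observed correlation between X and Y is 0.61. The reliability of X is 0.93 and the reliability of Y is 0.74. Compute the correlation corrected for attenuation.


r_corrected = rxy / sqrt(rxx * ryy)
= 0.61 / sqrt(0.93 * 0.74)
= 0.61 / sqrt(0.6882)
= 0.61 / 0.829578
r_corrected = 0.7353

0.7353


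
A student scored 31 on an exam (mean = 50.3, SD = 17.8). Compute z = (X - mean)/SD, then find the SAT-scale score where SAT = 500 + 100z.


z = (X - mean) / SD = (31 - 50.3) / 17.8
z = -19.3 / 17.8
z = -1.0843
SAT-scale = SAT = 500 + 100z
Carry z at full precision (z = -19.3 / 17.8) into the conversion:
SAT-scale = 500 + 100 * (-19.3 / 17.8) = 500 + -1930 / 17.8
SAT-scale = 500 + -108.427
SAT-scale = 391.573

391.573


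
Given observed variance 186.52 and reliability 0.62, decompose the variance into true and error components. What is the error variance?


var_true = rxx * var_obs = 0.62 * 186.52 = 115.6424
var_error = var_obs - var_true
var_error = 186.52 - 115.6424
var_error = 70.8776

70.8776


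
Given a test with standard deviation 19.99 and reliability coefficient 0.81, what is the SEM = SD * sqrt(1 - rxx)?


SEM = SD * sqrt(1 - rxx)
SEM = 19.99 * sqrt(1 - 0.81)
SEM = 19.99 * sqrt(0.19) = 19.99 * 0.43589
SEM = 8.7134

8.7134


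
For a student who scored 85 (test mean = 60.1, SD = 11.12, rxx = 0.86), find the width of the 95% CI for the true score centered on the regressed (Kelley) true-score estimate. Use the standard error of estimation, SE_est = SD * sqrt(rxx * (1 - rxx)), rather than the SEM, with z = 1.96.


True score estimate = 0.86*85 + 0.14*60.1 = 81.514
SE_est = SD * sqrt(rxx * (1 - rxx)) = 11.12 * sqrt(0.86 * 0.14) = 11.12 * sqrt(0.1204) = 3.858496
CI = T_est +/- z * SE_est, so width = 2 * z * SE_est = 2 * 1.96 * 3.858496
Width = 15.1253

15.1253


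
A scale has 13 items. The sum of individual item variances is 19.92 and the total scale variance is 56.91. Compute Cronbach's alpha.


alpha = (k/(k-1)) * (1 - sum(si^2)/s_total^2)
= (13/12) * (1 - 19.92/56.91)
alpha = 0.7041

0.7041


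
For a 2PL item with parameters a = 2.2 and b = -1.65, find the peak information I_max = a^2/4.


For 2PL, max info at theta = b = -1.65
I_max = a^2 / 4 = 2.2^2 / 4
= 4.84 / 4
I_max = 1.21

1.21


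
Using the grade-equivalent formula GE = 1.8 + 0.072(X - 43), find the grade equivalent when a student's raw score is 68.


raw - median = 68 - 43 = 25
slope * diff = 0.072 * 25 = 1.8
GE = 1.8 + 1.8
GE = 3.6

3.6


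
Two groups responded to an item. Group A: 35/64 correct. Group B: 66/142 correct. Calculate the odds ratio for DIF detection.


Odds_A = 35/29 = 1.2069
Odds_B = 66/76 = 0.8684
OR = Odds_A / Odds_B = 1.2069 / 0.8684
Exactly, OR = (35 * 76) / (29 * 66) = 2660 / 1914
OR = 1.3898

1.3898


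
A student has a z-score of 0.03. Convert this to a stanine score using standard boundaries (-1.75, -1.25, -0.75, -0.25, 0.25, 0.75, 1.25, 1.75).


Stanine boundaries: [-1.75, -1.25, -0.75, -0.25, 0.25, 0.75, 1.25, 1.75]
z = 0.03
Check each boundary:
  z >= -1.75 -> could be stanine 2
  z >= -1.25 -> could be stanine 3
  z >= -0.75 -> could be stanine 4
  z >= -0.25 -> could be stanine 5
  z < 0.25
  z < 0.75
  z < 1.25
  z < 1.75
Highest qualifying boundary gives stanine = 5

5


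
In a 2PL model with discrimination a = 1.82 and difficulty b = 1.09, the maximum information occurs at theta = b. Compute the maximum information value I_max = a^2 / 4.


For 2PL, max info at theta = b = 1.09
I_max = a^2 / 4 = 1.82^2 / 4
= 3.3124 / 4
I_max = 0.8281

0.8281


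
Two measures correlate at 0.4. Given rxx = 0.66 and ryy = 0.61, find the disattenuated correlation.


r_corrected = rxy / sqrt(rxx * ryy)
= 0.4 / sqrt(0.66 * 0.61)
= 0.4 / sqrt(0.4026)
= 0.4 / 0.634508
r_corrected = 0.6304

0.6304


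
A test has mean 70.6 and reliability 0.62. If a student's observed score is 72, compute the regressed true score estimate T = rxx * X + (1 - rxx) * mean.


T_est = rxx * X + (1 - rxx) * mean
T_est = 0.62 * 72 + 0.38 * 70.6
T_est = 44.64 + 26.828
T_est = 71.468

71.468


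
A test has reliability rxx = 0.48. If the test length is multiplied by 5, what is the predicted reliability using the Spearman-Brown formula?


r_new = (n * rxx) / (1 + (n-1) * rxx)
r_new = (5 * 0.48) / (1 + 4 * 0.48)
r_new = 2.4 / 2.92
r_new = 0.8219

0.8219


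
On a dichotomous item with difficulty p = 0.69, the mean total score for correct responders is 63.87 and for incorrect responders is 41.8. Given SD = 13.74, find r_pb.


q = 1 - p = 0.31
rpb = ((M1 - M0) / SD) * sqrt(p * q)
rpb = ((63.87 - 41.8) / 13.74) * sqrt(0.69 * 0.31)
rpb = 0.7429

0.7429


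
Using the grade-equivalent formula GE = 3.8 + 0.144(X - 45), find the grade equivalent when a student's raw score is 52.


raw - median = 52 - 45 = 7
slope * diff = 0.144 * 7 = 1.008
GE = 3.8 + 1.008
GE = 4.808

4.808


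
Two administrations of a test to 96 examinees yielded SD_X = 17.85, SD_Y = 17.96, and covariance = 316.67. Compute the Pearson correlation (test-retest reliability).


r = cov(X,Y) / (SD_X * SD_Y)
r = 316.67 / (17.85 * 17.96)
r = 316.67 / 320.586
r = 0.9878

0.9878


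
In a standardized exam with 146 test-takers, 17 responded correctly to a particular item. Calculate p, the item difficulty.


Item difficulty p = number correct / total examinees
p = 17 / 146
p = 0.1164

0.1164


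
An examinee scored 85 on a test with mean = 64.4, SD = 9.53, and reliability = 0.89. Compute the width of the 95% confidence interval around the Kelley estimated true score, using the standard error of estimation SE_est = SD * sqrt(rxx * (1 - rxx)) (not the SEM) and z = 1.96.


True score estimate = 0.89*85 + 0.11*64.4 = 82.734
SE_est = SD * sqrt(rxx * (1 - rxx)) = 9.53 * sqrt(0.89 * 0.11) = 9.53 * sqrt(0.0979) = 2.981839
CI = T_est +/- z * SE_est, so width = 2 * z * SE_est = 2 * 1.96 * 2.981839
Width = 11.6888

11.6888


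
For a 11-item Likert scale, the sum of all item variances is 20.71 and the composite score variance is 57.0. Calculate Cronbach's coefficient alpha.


alpha = (k/(k-1)) * (1 - sum(si^2)/s_total^2)
= (11/10) * (1 - 20.71/57.0)
alpha = 0.7003

0.7003


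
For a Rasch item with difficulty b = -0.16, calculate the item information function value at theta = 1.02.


P = 1/(1+exp(-(1.02--0.16))) = 0.7649
I = P*(1-P) = 0.7649 * 0.2351
I = 0.1798

0.1798


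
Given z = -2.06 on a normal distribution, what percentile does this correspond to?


CDF(z) = 0.5 * (1 + erf(z/sqrt(2)))
erf(-1.4566) = -0.9606
CDF = 0.0197
Percentile rank = 0.0197 * 100 = 1.97

1.97


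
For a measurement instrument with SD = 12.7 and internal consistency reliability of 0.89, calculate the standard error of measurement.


SEM = SD * sqrt(1 - rxx)
SEM = 12.7 * sqrt(1 - 0.89)
SEM = 12.7 * sqrt(0.11) = 12.7 * 0.331662
SEM = 4.2121

4.2121


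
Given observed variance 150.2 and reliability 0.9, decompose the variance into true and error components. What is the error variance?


var_true = rxx * var_obs = 0.9 * 150.2 = 135.18
var_error = var_obs - var_true
var_error = 150.2 - 135.18
var_error = 15.02

15.02


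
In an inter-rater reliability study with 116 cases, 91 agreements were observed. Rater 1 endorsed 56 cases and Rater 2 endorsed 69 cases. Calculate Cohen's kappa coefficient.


P_o = 91/116 = 0.784483
P_e = (56*69 + 60*47) / 13456 = 0.49673
kappa = (P_o - P_e) / (1 - P_e)
kappa = (0.784483 - 0.49673) / (1 - 0.49673)
kappa = 0.5718

0.5718


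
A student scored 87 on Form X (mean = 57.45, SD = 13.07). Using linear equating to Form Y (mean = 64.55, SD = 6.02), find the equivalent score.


slope = SD_Y / SD_X = 6.02 / 13.07 ~ 0.4606
intercept = mean_Y - slope * mean_X = 64.55 - (6.02 / 13.07) * 57.45 ~ 38.0887
Y = slope * X + intercept. To avoid rounding drift from the rounded slope/intercept, evaluate the equivalent form Y = mean_Y + SD_Y * (X - mean_X) / SD_X at full precision:
Y = 64.55 + 6.02 * (87 - 57.45) / 13.07
Y = 64.55 + 6.02 * 29.55 / 13.07
Y = 64.55 + 177.891 / 13.07
Y = 64.55 + 13.6106
Y = 78.1606

78.1606


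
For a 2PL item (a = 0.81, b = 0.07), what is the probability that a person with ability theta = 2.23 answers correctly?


a*(theta - b) = 0.81 * (2.23 - 0.07) = 1.7496
exp(-1.7496) = 0.1738
P = 1 / (1 + 0.1738)
P = 0.8519

0.8519


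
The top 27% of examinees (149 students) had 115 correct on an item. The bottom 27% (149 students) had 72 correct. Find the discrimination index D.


p_upper = 115/149 = 0.7718
p_lower = 72/149 = 0.4832
D = 0.7718 - 0.4832 = 0.2886

0.2886


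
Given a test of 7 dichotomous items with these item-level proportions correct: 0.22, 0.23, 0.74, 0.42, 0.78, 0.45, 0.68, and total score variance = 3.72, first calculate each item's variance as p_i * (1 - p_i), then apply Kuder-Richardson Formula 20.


For each item, compute p_i * q_i:
  Item 1: 0.22 * 0.78 = 0.1716
  Item 2: 0.23 * 0.77 = 0.1771
  Item 3: 0.74 * 0.26 = 0.1924
  Item 4: 0.42 * 0.58 = 0.2436
  Item 5: 0.78 * 0.22 = 0.1716
  Item 6: 0.45 * 0.55 = 0.2475
  Item 7: 0.68 * 0.32 = 0.2176
Sum(p_i * q_i) = 0.1716 + 0.1771 + 0.1924 + 0.2436 + 0.1716 + 0.2475 + 0.2176 = 1.4214
KR-20 = (k/(k-1)) * (1 - Sum(p_i*q_i) / Var_total)
= (7/6) * (1 - 1.4214/3.72)
= 1.1667 * 0.6179
KR-20 = 0.7209

0.7209


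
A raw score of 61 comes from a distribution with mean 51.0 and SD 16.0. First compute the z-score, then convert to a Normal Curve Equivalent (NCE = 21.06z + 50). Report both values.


z = (X - mean) / SD = (61 - 51.0) / 16.0
z = 10.0 / 16.0
z = 0.625
NCE = NCE = 21.06z + 50
Carry z at full precision (z = 10.0 / 16.0) into the conversion:
NCE = 21.06 * (10.0 / 16.0) + 50 = 210.6 / 16.0 + 50
NCE = 13.1625 + 50
NCE = 63.1625

63.1625


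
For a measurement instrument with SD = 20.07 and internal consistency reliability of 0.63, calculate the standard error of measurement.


SEM = SD * sqrt(1 - rxx)
SEM = 20.07 * sqrt(1 - 0.63)
SEM = 20.07 * sqrt(0.37) = 20.07 * 0.608276
SEM = 12.2081

12.2081


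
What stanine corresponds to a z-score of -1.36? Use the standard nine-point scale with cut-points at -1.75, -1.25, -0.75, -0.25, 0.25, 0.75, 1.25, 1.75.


Stanine boundaries: [-1.75, -1.25, -0.75, -0.25, 0.25, 0.75, 1.25, 1.75]
z = -1.36
Check each boundary:
  z >= -1.75 -> could be stanine 2
  z < -1.25
  z < -0.75
  z < -0.25
  z < 0.25
  z < 0.75
  z < 1.25
  z < 1.75
Highest qualifying boundary gives stanine = 2

2


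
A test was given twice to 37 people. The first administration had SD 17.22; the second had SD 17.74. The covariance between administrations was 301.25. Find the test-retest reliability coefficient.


r = cov(X,Y) / (SD_X * SD_Y)
r = 301.25 / (17.22 * 17.74)
r = 301.25 / 305.4828
r = 0.9861

0.9861


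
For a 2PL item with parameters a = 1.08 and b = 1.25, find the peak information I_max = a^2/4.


For 2PL, max info at theta = b = 1.25
I_max = a^2 / 4 = 1.08^2 / 4
= 1.1664 / 4
I_max = 0.2916

0.2916


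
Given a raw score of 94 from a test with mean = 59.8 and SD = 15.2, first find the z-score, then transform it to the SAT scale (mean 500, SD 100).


z = (X - mean) / SD = (94 - 59.8) / 15.2
z = 34.2 / 15.2
z = 2.25
SAT-scale = SAT = 500 + 100z
Carry z at full precision (z = 34.2 / 15.2) into the conversion:
SAT-scale = 500 + 100 * (34.2 / 15.2) = 500 + 3420 / 15.2
SAT-scale = 500 + 225.0
SAT-scale = 725.0

725.0


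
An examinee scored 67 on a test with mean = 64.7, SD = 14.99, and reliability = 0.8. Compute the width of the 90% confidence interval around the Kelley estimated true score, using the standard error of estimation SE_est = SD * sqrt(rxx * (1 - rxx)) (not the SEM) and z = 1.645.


True score estimate = 0.8*67 + 0.2*64.7 = 66.54
SE_est = SD * sqrt(rxx * (1 - rxx)) = 14.99 * sqrt(0.8 * 0.2) = 14.99 * sqrt(0.16) = 5.996
CI = T_est +/- z * SE_est, so width = 2 * z * SE_est = 2 * 1.645 * 5.996
Width = 19.7268

19.7268


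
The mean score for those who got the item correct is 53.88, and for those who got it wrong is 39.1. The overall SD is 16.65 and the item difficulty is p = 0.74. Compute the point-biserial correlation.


q = 1 - p = 0.26
rpb = ((M1 - M0) / SD) * sqrt(p * q)
rpb = ((53.88 - 39.1) / 16.65) * sqrt(0.74 * 0.26)
rpb = 0.3894

0.3894


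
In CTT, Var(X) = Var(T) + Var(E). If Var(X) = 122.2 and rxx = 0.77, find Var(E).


var_true = rxx * var_obs = 0.77 * 122.2 = 94.094
var_error = var_obs - var_true
var_error = 122.2 - 94.094
var_error = 28.106

28.106


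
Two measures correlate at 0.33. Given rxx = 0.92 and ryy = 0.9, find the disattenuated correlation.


r_corrected = rxy / sqrt(rxx * ryy)
= 0.33 / sqrt(0.92 * 0.9)
= 0.33 / sqrt(0.828)
= 0.33 / 0.909945
r_corrected = 0.3627

0.3627


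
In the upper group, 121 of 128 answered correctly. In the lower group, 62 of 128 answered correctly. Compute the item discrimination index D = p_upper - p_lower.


p_upper = 121/128 = 0.9453
p_lower = 62/128 = 0.4844
D = 0.9453 - 0.4844 = 0.4609

0.4609


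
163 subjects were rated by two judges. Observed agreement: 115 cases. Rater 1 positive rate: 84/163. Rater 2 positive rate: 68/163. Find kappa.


P_o = 115/163 = 0.705521
P_e = (84*68 + 79*95) / 26569 = 0.497459
kappa = (P_o - P_e) / (1 - P_e)
kappa = (0.705521 - 0.497459) / (1 - 0.497459)
kappa = 0.414

0.414


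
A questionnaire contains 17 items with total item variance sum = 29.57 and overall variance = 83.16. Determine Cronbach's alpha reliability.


alpha = (k/(k-1)) * (1 - sum(si^2)/s_total^2)
= (17/16) * (1 - 29.57/83.16)
alpha = 0.6847

0.6847


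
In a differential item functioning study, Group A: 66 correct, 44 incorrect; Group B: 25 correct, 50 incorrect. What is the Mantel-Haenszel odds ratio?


Odds_A = 66/44 = 1.5
Odds_B = 25/50 = 0.5
OR = Odds_A / Odds_B = 1.5 / 0.5
Exactly, OR = (66 * 50) / (44 * 25) = 3300 / 1100
OR = 3.0

3.0


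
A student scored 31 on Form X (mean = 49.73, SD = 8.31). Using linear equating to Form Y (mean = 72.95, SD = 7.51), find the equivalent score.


slope = SD_Y / SD_X = 7.51 / 8.31 ~ 0.9037
intercept = mean_Y - slope * mean_X = 72.95 - (7.51 / 8.31) * 49.73 ~ 28.0075
Y = slope * X + intercept. To avoid rounding drift from the rounded slope/intercept, evaluate the equivalent form Y = mean_Y + SD_Y * (X - mean_X) / SD_X at full precision:
Y = 72.95 + 7.51 * (31 - 49.73) / 8.31
Y = 72.95 - 7.51 * 18.73 / 8.31
Y = 72.95 - 140.6623 / 8.31
Y = 72.95 - 16.9269
Y = 56.0231

56.0231


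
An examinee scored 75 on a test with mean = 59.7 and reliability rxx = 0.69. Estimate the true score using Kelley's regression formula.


T_est = rxx * X + (1 - rxx) * mean
T_est = 0.69 * 75 + 0.31 * 59.7
T_est = 51.75 + 18.507
T_est = 70.257

70.257


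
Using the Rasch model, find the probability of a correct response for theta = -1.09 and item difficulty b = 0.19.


theta - b = -1.09 - 0.19 = -1.28
exp(-(theta - b)) = exp(1.28) = 3.5966
P = 1 / (1 + 3.5966)
P = 0.2176

0.2176


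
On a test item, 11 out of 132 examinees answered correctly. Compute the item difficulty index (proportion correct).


Item difficulty p = number correct / total examinees
p = 11 / 132
p = 0.0833

0.0833


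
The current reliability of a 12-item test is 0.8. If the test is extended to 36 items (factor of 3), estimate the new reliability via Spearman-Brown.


r_new = (n * rxx) / (1 + (n-1) * rxx)
r_new = (3 * 0.8) / (1 + 2 * 0.8)
r_new = 2.4 / 2.6
r_new = 0.9231

0.9231


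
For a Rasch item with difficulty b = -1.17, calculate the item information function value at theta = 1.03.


P = 1/(1+exp(-(1.03--1.17))) = 0.9002
I = P*(1-P) = 0.9002 * 0.0998
I = 0.0898

0.0898


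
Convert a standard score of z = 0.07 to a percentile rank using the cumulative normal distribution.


CDF(z) = 0.5 * (1 + erf(z/sqrt(2)))
erf(0.0495) = 0.0558
CDF = 0.5279
Percentile rank = 0.5279 * 100 = 52.79

52.79


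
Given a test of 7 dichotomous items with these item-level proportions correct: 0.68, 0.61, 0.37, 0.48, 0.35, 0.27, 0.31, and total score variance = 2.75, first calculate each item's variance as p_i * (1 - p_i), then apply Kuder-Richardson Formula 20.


For each item, compute p_i * q_i:
  Item 1: 0.68 * 0.32 = 0.2176
  Item 2: 0.61 * 0.39 = 0.2379
  Item 3: 0.37 * 0.63 = 0.2331
  Item 4: 0.48 * 0.52 = 0.2496
  Item 5: 0.35 * 0.65 = 0.2275
  Item 6: 0.27 * 0.73 = 0.1971
  Item 7: 0.31 * 0.69 = 0.2139
Sum(p_i * q_i) = 0.2176 + 0.2379 + 0.2331 + 0.2496 + 0.2275 + 0.1971 + 0.2139 = 1.5767
KR-20 = (k/(k-1)) * (1 - Sum(p_i*q_i) / Var_total)
= (7/6) * (1 - 1.5767/2.75)
= 1.1667 * 0.4267
KR-20 = 0.4978

0.4978


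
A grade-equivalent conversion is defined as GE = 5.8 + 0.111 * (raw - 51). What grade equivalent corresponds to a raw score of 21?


raw - median = 21 - 51 = -30
slope * diff = 0.111 * -30 = -3.33
GE = 5.8 + -3.33
GE = 2.47

2.47


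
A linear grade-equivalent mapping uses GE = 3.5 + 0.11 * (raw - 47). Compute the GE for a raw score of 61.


raw - median = 61 - 47 = 14
slope * diff = 0.11 * 14 = 1.54
GE = 3.5 + 1.54
GE = 5.04

5.04


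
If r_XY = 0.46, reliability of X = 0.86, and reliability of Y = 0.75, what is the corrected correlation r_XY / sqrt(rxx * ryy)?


r_corrected = rxy / sqrt(rxx * ryy)
= 0.46 / sqrt(0.86 * 0.75)
= 0.46 / sqrt(0.645)
= 0.46 / 0.803119
r_corrected = 0.5728

0.5728


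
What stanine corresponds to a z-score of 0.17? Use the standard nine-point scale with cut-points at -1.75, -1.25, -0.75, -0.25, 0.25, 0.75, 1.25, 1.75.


Stanine boundaries: [-1.75, -1.25, -0.75, -0.25, 0.25, 0.75, 1.25, 1.75]
z = 0.17
Check each boundary:
  z >= -1.75 -> could be stanine 2
  z >= -1.25 -> could be stanine 3
  z >= -0.75 -> could be stanine 4
  z >= -0.25 -> could be stanine 5
  z < 0.25
  z < 0.75
  z < 1.25
  z < 1.75
Highest qualifying boundary gives stanine = 5

5


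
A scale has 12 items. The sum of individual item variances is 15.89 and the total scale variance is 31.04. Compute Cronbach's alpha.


alpha = (k/(k-1)) * (1 - sum(si^2)/s_total^2)
= (12/11) * (1 - 15.89/31.04)
alpha = 0.5325

0.5325


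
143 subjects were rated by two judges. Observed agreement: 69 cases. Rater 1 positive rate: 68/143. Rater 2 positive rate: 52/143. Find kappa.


P_o = 69/143 = 0.482517
P_e = (68*52 + 75*91) / 20449 = 0.506675
kappa = (P_o - P_e) / (1 - P_e)
kappa = (0.482517 - 0.506675) / (1 - 0.506675)
kappa = -0.049

-0.049


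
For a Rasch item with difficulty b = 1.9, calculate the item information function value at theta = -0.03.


P = 1/(1+exp(-(-0.03-1.9))) = 0.1268
I = P*(1-P) = 0.1268 * 0.8732
I = 0.1107

0.1107


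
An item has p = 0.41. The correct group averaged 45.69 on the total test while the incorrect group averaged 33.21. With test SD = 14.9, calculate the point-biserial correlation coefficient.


q = 1 - p = 0.59
rpb = ((M1 - M0) / SD) * sqrt(p * q)
rpb = ((45.69 - 33.21) / 14.9) * sqrt(0.41 * 0.59)
rpb = 0.412

0.412


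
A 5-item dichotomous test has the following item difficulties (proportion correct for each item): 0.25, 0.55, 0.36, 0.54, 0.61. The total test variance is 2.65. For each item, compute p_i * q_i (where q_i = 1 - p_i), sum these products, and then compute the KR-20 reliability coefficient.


For each item, compute p_i * q_i:
  Item 1: 0.25 * 0.75 = 0.1875
  Item 2: 0.55 * 0.45 = 0.2475
  Item 3: 0.36 * 0.64 = 0.2304
  Item 4: 0.54 * 0.46 = 0.2484
  Item 5: 0.61 * 0.39 = 0.2379
Sum(p_i * q_i) = 0.1875 + 0.2475 + 0.2304 + 0.2484 + 0.2379 = 1.1517
KR-20 = (k/(k-1)) * (1 - Sum(p_i*q_i) / Var_total)
= (5/4) * (1 - 1.1517/2.65)
= 1.25 * 0.5654
KR-20 = 0.7067

0.7067


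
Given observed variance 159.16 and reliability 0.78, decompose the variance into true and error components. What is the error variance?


var_true = rxx * var_obs = 0.78 * 159.16 = 124.1448
var_error = var_obs - var_true
var_error = 159.16 - 124.1448
var_error = 35.0152

35.0152


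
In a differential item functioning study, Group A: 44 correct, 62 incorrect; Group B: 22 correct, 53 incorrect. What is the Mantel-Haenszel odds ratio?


Odds_A = 44/62 = 0.7097
Odds_B = 22/53 = 0.4151
OR = Odds_A / Odds_B = 0.7097 / 0.4151
Exactly, OR = (44 * 53) / (62 * 22) = 2332 / 1364
OR = 1.7097

1.7097


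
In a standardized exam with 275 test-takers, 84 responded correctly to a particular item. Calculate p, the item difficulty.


Item difficulty p = number correct / total examinees
p = 84 / 275
p = 0.3055

0.3055


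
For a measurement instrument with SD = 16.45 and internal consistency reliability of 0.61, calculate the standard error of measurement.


SEM = SD * sqrt(1 - rxx)
SEM = 16.45 * sqrt(1 - 0.61)
SEM = 16.45 * sqrt(0.39) = 16.45 * 0.6245
SEM = 10.273

10.273


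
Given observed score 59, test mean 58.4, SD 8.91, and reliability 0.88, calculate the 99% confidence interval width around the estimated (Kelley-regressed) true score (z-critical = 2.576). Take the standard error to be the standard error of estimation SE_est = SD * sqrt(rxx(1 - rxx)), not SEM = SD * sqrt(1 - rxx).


True score estimate = 0.88*59 + 0.12*58.4 = 58.928
SE_est = SD * sqrt(rxx * (1 - rxx)) = 8.91 * sqrt(0.88 * 0.12) = 8.91 * sqrt(0.1056) = 2.895407
CI = T_est +/- z * SE_est, so width = 2 * z * SE_est = 2 * 2.576 * 2.895407
Width = 14.9171

14.9171


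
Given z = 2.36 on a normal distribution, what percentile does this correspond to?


CDF(z) = 0.5 * (1 + erf(z/sqrt(2)))
erf(1.6688) = 0.9817
CDF = 0.9909
Percentile rank = 0.9909 * 100 = 99.09

99.09


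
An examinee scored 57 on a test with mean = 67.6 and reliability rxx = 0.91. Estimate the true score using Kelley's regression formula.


T_est = rxx * X + (1 - rxx) * mean
T_est = 0.91 * 57 + 0.09 * 67.6
T_est = 51.87 + 6.084
T_est = 57.954

57.954


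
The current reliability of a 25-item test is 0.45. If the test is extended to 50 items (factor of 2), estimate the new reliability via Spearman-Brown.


r_new = (n * rxx) / (1 + (n-1) * rxx)
r_new = (2 * 0.45) / (1 + 1 * 0.45)
r_new = 0.9 / 1.45
r_new = 0.6207

0.6207


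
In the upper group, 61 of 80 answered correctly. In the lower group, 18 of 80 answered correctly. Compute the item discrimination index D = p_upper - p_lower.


p_upper = 61/80 = 0.7625
p_lower = 18/80 = 0.225
D = 0.7625 - 0.225 = 0.5375

0.5375


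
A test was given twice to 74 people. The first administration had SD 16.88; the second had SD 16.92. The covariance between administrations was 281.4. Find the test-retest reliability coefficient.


r = cov(X,Y) / (SD_X * SD_Y)
r = 281.4 / (16.88 * 16.92)
r = 281.4 / 285.6096
r = 0.9853

0.9853


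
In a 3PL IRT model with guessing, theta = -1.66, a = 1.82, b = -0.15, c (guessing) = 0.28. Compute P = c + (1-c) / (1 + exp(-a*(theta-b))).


logit = 1.82*(-1.66 - -0.15) = -2.7482
P* = 1/(1 + exp(--2.7482)) = 0.0602
P = 0.28 + (1 - 0.28) * 0.0602
P = 0.3233

0.3233


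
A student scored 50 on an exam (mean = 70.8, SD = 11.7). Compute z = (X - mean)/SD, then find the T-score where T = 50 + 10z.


z = (X - mean) / SD = (50 - 70.8) / 11.7
z = -20.8 / 11.7
z = -1.7778
T-score = T = 50 + 10z
Carry z at full precision (z = -20.8 / 11.7) into the conversion:
T-score = 50 + 10 * (-20.8 / 11.7) = 50 + -208 / 11.7
T-score = 50 + -17.7778
T-score = 32.2222

32.2222


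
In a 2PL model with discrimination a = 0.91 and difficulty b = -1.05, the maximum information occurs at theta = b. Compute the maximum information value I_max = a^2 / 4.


For 2PL, max info at theta = b = -1.05
I_max = a^2 / 4 = 0.91^2 / 4
= 0.8281 / 4
I_max = 0.207

0.207
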